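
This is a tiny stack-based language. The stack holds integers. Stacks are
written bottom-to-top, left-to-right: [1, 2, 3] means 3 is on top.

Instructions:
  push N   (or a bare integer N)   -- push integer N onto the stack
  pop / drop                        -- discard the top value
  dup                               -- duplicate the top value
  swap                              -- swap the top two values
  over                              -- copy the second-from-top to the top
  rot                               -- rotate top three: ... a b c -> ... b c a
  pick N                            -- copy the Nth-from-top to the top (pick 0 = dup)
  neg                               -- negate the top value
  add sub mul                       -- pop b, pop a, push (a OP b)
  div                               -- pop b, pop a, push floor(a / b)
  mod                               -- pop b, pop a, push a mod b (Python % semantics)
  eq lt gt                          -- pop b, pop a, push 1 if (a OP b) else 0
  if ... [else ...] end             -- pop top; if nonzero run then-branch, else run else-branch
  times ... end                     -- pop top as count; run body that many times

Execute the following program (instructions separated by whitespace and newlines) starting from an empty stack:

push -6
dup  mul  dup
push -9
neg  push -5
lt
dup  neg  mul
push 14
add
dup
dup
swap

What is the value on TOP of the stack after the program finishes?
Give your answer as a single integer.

Answer: 14

Derivation:
After 'push -6': [-6]
After 'dup': [-6, -6]
After 'mul': [36]
After 'dup': [36, 36]
After 'push -9': [36, 36, -9]
After 'neg': [36, 36, 9]
After 'push -5': [36, 36, 9, -5]
After 'lt': [36, 36, 0]
After 'dup': [36, 36, 0, 0]
After 'neg': [36, 36, 0, 0]
After 'mul': [36, 36, 0]
After 'push 14': [36, 36, 0, 14]
After 'add': [36, 36, 14]
After 'dup': [36, 36, 14, 14]
After 'dup': [36, 36, 14, 14, 14]
After 'swap': [36, 36, 14, 14, 14]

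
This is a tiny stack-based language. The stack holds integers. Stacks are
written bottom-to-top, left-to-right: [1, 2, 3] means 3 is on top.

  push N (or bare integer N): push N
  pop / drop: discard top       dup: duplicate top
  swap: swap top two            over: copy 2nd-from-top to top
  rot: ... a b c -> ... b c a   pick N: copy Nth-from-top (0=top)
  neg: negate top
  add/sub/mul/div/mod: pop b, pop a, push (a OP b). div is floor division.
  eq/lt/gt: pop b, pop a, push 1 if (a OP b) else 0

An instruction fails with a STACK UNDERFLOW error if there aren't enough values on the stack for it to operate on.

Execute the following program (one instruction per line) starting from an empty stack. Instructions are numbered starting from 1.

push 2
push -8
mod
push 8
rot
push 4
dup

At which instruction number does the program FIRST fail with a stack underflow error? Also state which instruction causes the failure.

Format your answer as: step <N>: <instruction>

Answer: step 5: rot

Derivation:
Step 1 ('push 2'): stack = [2], depth = 1
Step 2 ('push -8'): stack = [2, -8], depth = 2
Step 3 ('mod'): stack = [-6], depth = 1
Step 4 ('push 8'): stack = [-6, 8], depth = 2
Step 5 ('rot'): needs 3 value(s) but depth is 2 — STACK UNDERFLOW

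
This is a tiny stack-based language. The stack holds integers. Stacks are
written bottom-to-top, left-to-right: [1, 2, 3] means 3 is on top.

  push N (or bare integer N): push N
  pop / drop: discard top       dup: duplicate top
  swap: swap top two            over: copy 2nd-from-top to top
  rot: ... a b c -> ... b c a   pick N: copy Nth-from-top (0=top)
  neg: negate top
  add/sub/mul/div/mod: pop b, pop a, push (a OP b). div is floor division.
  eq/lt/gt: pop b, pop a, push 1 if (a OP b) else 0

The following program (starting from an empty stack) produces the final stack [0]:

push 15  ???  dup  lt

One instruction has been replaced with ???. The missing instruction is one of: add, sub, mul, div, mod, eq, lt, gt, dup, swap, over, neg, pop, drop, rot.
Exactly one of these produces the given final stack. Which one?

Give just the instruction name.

Answer: neg

Derivation:
Stack before ???: [15]
Stack after ???:  [-15]
The instruction that transforms [15] -> [-15] is: neg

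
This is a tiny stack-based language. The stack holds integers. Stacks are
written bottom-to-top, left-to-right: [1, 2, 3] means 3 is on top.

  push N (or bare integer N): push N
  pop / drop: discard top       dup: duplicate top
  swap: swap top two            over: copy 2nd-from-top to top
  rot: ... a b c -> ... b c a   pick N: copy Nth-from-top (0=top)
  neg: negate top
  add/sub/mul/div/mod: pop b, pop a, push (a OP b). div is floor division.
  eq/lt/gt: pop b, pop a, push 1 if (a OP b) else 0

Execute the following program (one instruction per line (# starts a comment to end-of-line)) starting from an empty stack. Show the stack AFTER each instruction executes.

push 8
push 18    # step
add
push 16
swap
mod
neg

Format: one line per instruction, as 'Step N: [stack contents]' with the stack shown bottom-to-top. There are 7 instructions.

Step 1: [8]
Step 2: [8, 18]
Step 3: [26]
Step 4: [26, 16]
Step 5: [16, 26]
Step 6: [16]
Step 7: [-16]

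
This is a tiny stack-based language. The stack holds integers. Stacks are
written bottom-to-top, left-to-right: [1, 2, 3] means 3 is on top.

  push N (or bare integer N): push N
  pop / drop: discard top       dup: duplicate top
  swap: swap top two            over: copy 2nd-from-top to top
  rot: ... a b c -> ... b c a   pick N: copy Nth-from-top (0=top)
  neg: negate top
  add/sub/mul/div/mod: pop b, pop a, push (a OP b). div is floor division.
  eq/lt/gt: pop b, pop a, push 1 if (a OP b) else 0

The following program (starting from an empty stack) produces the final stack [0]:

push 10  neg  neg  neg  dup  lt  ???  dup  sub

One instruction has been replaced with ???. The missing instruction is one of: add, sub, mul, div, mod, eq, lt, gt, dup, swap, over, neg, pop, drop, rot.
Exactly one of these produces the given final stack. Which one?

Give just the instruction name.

Answer: neg

Derivation:
Stack before ???: [0]
Stack after ???:  [0]
The instruction that transforms [0] -> [0] is: neg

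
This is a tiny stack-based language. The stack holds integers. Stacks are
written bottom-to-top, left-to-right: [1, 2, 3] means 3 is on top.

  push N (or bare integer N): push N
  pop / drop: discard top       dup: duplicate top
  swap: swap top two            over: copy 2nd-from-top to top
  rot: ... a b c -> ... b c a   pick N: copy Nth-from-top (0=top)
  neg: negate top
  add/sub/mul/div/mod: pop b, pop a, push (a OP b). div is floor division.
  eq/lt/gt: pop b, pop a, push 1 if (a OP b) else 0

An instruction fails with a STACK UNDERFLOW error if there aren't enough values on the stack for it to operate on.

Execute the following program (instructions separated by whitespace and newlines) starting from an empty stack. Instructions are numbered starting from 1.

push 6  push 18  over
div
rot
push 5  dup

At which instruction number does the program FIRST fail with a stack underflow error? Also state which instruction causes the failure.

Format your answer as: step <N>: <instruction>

Answer: step 5: rot

Derivation:
Step 1 ('push 6'): stack = [6], depth = 1
Step 2 ('push 18'): stack = [6, 18], depth = 2
Step 3 ('over'): stack = [6, 18, 6], depth = 3
Step 4 ('div'): stack = [6, 3], depth = 2
Step 5 ('rot'): needs 3 value(s) but depth is 2 — STACK UNDERFLOW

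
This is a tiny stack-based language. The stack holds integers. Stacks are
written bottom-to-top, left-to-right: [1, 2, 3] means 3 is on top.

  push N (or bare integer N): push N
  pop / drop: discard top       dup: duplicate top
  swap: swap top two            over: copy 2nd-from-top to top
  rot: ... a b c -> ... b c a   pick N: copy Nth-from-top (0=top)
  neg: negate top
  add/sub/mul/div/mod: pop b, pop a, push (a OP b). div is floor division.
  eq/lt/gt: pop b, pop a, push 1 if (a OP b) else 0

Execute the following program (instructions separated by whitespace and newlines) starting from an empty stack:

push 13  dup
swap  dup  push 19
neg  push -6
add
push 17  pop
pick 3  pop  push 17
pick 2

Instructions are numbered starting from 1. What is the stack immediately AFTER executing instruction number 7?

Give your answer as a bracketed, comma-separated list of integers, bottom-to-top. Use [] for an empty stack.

Answer: [13, 13, 13, -19, -6]

Derivation:
Step 1 ('push 13'): [13]
Step 2 ('dup'): [13, 13]
Step 3 ('swap'): [13, 13]
Step 4 ('dup'): [13, 13, 13]
Step 5 ('push 19'): [13, 13, 13, 19]
Step 6 ('neg'): [13, 13, 13, -19]
Step 7 ('push -6'): [13, 13, 13, -19, -6]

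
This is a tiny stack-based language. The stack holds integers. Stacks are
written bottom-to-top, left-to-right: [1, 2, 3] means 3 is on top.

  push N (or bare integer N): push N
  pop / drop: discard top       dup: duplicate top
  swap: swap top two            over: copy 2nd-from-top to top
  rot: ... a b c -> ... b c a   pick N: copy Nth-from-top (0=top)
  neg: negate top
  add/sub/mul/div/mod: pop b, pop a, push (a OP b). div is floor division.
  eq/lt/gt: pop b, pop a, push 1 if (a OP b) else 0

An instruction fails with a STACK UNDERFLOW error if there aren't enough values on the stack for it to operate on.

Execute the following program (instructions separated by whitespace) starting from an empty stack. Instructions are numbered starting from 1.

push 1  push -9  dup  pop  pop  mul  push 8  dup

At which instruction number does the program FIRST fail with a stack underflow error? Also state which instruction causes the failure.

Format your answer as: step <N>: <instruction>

Answer: step 6: mul

Derivation:
Step 1 ('push 1'): stack = [1], depth = 1
Step 2 ('push -9'): stack = [1, -9], depth = 2
Step 3 ('dup'): stack = [1, -9, -9], depth = 3
Step 4 ('pop'): stack = [1, -9], depth = 2
Step 5 ('pop'): stack = [1], depth = 1
Step 6 ('mul'): needs 2 value(s) but depth is 1 — STACK UNDERFLOW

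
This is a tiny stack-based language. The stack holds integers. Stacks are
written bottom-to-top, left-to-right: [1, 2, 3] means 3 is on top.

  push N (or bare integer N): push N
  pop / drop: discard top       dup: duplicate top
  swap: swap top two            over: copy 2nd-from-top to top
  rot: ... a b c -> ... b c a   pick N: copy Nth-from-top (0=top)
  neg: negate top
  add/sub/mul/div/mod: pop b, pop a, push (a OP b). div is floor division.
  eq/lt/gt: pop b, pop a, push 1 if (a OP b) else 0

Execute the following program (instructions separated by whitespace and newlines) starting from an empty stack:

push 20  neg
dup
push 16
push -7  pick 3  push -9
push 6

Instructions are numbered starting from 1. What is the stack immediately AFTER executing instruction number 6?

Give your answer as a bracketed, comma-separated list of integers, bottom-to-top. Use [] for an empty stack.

Step 1 ('push 20'): [20]
Step 2 ('neg'): [-20]
Step 3 ('dup'): [-20, -20]
Step 4 ('push 16'): [-20, -20, 16]
Step 5 ('push -7'): [-20, -20, 16, -7]
Step 6 ('pick 3'): [-20, -20, 16, -7, -20]

Answer: [-20, -20, 16, -7, -20]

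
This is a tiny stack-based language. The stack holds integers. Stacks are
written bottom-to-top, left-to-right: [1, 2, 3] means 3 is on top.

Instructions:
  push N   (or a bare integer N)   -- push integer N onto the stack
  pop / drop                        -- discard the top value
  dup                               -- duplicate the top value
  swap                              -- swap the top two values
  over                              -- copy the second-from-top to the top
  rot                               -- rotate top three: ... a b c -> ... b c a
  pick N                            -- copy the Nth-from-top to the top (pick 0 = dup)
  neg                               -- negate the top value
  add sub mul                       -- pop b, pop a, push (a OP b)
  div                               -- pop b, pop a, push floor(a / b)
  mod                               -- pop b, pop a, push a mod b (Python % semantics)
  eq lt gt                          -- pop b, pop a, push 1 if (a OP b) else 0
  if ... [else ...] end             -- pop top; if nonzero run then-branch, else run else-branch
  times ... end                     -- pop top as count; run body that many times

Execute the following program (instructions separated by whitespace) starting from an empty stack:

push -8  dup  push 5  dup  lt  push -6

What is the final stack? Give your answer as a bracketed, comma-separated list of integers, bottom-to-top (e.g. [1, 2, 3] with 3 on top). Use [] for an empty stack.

After 'push -8': [-8]
After 'dup': [-8, -8]
After 'push 5': [-8, -8, 5]
After 'dup': [-8, -8, 5, 5]
After 'lt': [-8, -8, 0]
After 'push -6': [-8, -8, 0, -6]

Answer: [-8, -8, 0, -6]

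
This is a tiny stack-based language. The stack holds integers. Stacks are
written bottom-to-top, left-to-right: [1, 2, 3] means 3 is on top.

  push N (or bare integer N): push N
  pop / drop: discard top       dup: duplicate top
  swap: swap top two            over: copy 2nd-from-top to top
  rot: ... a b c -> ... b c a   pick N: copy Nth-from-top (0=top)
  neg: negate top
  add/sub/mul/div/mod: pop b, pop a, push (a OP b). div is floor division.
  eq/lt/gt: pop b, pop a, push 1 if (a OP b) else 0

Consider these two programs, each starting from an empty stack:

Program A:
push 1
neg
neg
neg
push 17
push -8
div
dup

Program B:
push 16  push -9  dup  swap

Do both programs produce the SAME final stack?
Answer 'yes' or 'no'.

Program A trace:
  After 'push 1': [1]
  After 'neg': [-1]
  After 'neg': [1]
  After 'neg': [-1]
  After 'push 17': [-1, 17]
  After 'push -8': [-1, 17, -8]
  After 'div': [-1, -3]
  After 'dup': [-1, -3, -3]
Program A final stack: [-1, -3, -3]

Program B trace:
  After 'push 16': [16]
  After 'push -9': [16, -9]
  After 'dup': [16, -9, -9]
  After 'swap': [16, -9, -9]
Program B final stack: [16, -9, -9]
Same: no

Answer: no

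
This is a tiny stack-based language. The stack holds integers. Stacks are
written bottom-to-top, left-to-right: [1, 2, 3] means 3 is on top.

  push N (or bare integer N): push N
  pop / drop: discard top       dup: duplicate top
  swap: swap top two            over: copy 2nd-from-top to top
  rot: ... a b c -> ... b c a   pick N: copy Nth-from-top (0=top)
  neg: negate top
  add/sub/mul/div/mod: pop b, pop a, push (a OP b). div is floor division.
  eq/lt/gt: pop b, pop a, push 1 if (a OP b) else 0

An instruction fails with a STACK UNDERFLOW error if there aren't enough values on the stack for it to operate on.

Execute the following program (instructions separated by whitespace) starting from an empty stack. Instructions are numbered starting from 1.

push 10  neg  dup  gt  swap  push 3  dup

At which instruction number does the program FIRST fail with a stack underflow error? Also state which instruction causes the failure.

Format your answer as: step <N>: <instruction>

Step 1 ('push 10'): stack = [10], depth = 1
Step 2 ('neg'): stack = [-10], depth = 1
Step 3 ('dup'): stack = [-10, -10], depth = 2
Step 4 ('gt'): stack = [0], depth = 1
Step 5 ('swap'): needs 2 value(s) but depth is 1 — STACK UNDERFLOW

Answer: step 5: swap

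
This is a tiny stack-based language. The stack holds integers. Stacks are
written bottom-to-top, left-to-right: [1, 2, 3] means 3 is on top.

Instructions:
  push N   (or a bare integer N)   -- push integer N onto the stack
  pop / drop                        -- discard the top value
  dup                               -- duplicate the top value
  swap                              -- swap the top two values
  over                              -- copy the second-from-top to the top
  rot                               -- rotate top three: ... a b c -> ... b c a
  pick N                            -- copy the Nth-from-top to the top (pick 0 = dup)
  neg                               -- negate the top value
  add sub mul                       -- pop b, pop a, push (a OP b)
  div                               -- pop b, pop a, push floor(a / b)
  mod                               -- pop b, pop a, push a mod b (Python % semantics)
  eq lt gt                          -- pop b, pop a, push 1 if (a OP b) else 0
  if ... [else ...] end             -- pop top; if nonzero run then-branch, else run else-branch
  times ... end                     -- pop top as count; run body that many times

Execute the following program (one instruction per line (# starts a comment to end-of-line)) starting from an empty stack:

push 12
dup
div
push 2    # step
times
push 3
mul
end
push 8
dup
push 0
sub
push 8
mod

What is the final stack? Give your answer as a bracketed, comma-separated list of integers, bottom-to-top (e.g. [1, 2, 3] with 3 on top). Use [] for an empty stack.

Answer: [9, 8, 0]

Derivation:
After 'push 12': [12]
After 'dup': [12, 12]
After 'div': [1]
After 'push 2': [1, 2]
After 'times': [1]
After 'push 3': [1, 3]
After 'mul': [3]
After 'push 3': [3, 3]
After 'mul': [9]
After 'push 8': [9, 8]
After 'dup': [9, 8, 8]
After 'push 0': [9, 8, 8, 0]
After 'sub': [9, 8, 8]
After 'push 8': [9, 8, 8, 8]
After 'mod': [9, 8, 0]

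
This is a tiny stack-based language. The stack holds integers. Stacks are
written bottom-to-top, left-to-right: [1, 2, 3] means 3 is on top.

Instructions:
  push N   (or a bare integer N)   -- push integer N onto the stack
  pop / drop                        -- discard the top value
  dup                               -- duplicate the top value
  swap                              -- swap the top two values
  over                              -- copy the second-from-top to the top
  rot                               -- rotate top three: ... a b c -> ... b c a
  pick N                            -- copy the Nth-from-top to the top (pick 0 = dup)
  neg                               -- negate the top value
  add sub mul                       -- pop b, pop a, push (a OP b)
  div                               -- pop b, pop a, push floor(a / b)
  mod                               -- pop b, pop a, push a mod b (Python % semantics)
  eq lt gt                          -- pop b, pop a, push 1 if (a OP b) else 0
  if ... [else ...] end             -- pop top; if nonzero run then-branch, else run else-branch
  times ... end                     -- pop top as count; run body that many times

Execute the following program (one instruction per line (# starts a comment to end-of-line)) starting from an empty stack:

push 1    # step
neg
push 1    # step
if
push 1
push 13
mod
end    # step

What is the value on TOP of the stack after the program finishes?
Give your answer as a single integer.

After 'push 1': [1]
After 'neg': [-1]
After 'push 1': [-1, 1]
After 'if': [-1]
After 'push 1': [-1, 1]
After 'push 13': [-1, 1, 13]
After 'mod': [-1, 1]

Answer: 1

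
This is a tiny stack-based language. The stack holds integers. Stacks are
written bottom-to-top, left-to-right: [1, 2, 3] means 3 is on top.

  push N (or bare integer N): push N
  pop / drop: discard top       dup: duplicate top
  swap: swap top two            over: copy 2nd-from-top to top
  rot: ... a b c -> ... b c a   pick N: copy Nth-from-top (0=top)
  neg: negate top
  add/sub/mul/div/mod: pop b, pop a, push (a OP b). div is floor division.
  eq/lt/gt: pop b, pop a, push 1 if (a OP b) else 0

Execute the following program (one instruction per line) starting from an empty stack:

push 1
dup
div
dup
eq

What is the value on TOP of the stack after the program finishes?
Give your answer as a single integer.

After 'push 1': [1]
After 'dup': [1, 1]
After 'div': [1]
After 'dup': [1, 1]
After 'eq': [1]

Answer: 1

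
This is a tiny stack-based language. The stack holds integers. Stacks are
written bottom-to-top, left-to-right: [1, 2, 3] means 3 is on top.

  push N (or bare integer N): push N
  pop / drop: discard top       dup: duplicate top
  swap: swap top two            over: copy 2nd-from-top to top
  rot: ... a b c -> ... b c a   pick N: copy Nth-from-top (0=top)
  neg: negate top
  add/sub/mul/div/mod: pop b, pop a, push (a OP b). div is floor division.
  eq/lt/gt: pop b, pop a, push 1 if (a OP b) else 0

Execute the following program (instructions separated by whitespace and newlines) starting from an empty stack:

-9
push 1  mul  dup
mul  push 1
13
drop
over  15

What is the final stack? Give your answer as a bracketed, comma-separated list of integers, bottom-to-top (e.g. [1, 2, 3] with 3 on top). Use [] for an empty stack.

After 'push -9': [-9]
After 'push 1': [-9, 1]
After 'mul': [-9]
After 'dup': [-9, -9]
After 'mul': [81]
After 'push 1': [81, 1]
After 'push 13': [81, 1, 13]
After 'drop': [81, 1]
After 'over': [81, 1, 81]
After 'push 15': [81, 1, 81, 15]

Answer: [81, 1, 81, 15]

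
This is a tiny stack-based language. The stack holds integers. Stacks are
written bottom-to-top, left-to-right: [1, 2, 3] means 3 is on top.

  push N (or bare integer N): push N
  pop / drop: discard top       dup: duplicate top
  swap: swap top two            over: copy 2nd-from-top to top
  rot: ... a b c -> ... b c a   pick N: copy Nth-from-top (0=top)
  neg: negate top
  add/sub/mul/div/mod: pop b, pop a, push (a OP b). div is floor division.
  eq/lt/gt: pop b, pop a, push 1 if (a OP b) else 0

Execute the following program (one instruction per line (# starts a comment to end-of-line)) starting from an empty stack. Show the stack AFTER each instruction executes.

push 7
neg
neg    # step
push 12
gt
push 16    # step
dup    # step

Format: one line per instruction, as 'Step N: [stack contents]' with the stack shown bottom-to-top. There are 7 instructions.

Step 1: [7]
Step 2: [-7]
Step 3: [7]
Step 4: [7, 12]
Step 5: [0]
Step 6: [0, 16]
Step 7: [0, 16, 16]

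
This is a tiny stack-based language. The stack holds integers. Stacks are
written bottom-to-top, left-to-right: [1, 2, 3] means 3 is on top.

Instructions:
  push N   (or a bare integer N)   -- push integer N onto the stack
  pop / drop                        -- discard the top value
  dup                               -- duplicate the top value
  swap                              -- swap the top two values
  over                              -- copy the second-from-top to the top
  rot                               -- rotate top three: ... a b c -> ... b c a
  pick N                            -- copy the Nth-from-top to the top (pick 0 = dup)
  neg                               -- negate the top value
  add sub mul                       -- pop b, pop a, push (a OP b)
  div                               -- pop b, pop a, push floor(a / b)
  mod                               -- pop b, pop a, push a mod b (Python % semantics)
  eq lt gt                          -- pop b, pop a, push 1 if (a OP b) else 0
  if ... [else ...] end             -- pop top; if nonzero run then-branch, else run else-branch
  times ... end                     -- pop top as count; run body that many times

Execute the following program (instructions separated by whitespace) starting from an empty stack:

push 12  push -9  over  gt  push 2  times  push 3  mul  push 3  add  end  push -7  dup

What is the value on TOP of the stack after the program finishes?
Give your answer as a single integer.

After 'push 12': [12]
After 'push -9': [12, -9]
After 'over': [12, -9, 12]
After 'gt': [12, 0]
After 'push 2': [12, 0, 2]
After 'times': [12, 0]
After 'push 3': [12, 0, 3]
After 'mul': [12, 0]
After 'push 3': [12, 0, 3]
After 'add': [12, 3]
After 'push 3': [12, 3, 3]
After 'mul': [12, 9]
After 'push 3': [12, 9, 3]
After 'add': [12, 12]
After 'push -7': [12, 12, -7]
After 'dup': [12, 12, -7, -7]

Answer: -7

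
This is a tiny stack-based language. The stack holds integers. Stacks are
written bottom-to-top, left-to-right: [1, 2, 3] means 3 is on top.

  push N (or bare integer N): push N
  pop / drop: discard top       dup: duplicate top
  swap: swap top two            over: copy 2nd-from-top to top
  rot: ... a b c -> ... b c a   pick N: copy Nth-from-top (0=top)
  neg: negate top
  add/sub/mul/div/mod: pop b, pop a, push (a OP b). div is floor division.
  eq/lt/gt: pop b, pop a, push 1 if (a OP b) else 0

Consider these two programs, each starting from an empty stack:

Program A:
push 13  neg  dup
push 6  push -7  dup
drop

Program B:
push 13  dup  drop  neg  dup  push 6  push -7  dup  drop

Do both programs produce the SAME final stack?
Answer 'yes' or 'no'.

Answer: yes

Derivation:
Program A trace:
  After 'push 13': [13]
  After 'neg': [-13]
  After 'dup': [-13, -13]
  After 'push 6': [-13, -13, 6]
  After 'push -7': [-13, -13, 6, -7]
  After 'dup': [-13, -13, 6, -7, -7]
  After 'drop': [-13, -13, 6, -7]
Program A final stack: [-13, -13, 6, -7]

Program B trace:
  After 'push 13': [13]
  After 'dup': [13, 13]
  After 'drop': [13]
  After 'neg': [-13]
  After 'dup': [-13, -13]
  After 'push 6': [-13, -13, 6]
  After 'push -7': [-13, -13, 6, -7]
  After 'dup': [-13, -13, 6, -7, -7]
  After 'drop': [-13, -13, 6, -7]
Program B final stack: [-13, -13, 6, -7]
Same: yes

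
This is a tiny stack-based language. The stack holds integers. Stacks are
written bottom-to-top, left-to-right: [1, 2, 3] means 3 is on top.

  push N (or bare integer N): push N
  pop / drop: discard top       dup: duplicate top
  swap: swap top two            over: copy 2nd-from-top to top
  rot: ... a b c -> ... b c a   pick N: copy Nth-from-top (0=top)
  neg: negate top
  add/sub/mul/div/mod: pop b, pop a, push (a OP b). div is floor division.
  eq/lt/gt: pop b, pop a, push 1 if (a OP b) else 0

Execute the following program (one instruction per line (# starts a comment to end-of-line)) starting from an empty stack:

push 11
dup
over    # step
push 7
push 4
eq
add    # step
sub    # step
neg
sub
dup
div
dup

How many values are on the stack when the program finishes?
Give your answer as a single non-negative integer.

After 'push 11': stack = [11] (depth 1)
After 'dup': stack = [11, 11] (depth 2)
After 'over': stack = [11, 11, 11] (depth 3)
After 'push 7': stack = [11, 11, 11, 7] (depth 4)
After 'push 4': stack = [11, 11, 11, 7, 4] (depth 5)
After 'eq': stack = [11, 11, 11, 0] (depth 4)
After 'add': stack = [11, 11, 11] (depth 3)
After 'sub': stack = [11, 0] (depth 2)
After 'neg': stack = [11, 0] (depth 2)
After 'sub': stack = [11] (depth 1)
After 'dup': stack = [11, 11] (depth 2)
After 'div': stack = [1] (depth 1)
After 'dup': stack = [1, 1] (depth 2)

Answer: 2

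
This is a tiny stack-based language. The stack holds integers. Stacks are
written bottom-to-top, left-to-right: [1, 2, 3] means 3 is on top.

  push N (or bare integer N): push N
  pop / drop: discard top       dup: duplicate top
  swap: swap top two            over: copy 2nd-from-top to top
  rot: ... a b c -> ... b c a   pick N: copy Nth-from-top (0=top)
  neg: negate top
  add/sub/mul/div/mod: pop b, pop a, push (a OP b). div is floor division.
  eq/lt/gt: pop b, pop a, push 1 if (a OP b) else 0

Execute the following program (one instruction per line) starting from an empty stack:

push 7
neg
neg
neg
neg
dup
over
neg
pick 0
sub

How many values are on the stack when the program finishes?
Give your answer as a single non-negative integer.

After 'push 7': stack = [7] (depth 1)
After 'neg': stack = [-7] (depth 1)
After 'neg': stack = [7] (depth 1)
After 'neg': stack = [-7] (depth 1)
After 'neg': stack = [7] (depth 1)
After 'dup': stack = [7, 7] (depth 2)
After 'over': stack = [7, 7, 7] (depth 3)
After 'neg': stack = [7, 7, -7] (depth 3)
After 'pick 0': stack = [7, 7, -7, -7] (depth 4)
After 'sub': stack = [7, 7, 0] (depth 3)

Answer: 3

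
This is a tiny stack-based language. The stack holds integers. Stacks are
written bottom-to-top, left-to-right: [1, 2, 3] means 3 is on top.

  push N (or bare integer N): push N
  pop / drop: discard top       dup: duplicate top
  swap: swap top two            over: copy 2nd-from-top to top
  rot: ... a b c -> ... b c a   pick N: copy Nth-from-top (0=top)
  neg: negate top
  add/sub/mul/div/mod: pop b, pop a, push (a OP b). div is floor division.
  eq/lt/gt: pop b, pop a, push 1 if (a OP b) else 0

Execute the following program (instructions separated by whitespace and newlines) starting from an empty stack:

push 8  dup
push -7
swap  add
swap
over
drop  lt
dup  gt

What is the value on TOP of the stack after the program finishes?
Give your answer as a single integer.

After 'push 8': [8]
After 'dup': [8, 8]
After 'push -7': [8, 8, -7]
After 'swap': [8, -7, 8]
After 'add': [8, 1]
After 'swap': [1, 8]
After 'over': [1, 8, 1]
After 'drop': [1, 8]
After 'lt': [1]
After 'dup': [1, 1]
After 'gt': [0]

Answer: 0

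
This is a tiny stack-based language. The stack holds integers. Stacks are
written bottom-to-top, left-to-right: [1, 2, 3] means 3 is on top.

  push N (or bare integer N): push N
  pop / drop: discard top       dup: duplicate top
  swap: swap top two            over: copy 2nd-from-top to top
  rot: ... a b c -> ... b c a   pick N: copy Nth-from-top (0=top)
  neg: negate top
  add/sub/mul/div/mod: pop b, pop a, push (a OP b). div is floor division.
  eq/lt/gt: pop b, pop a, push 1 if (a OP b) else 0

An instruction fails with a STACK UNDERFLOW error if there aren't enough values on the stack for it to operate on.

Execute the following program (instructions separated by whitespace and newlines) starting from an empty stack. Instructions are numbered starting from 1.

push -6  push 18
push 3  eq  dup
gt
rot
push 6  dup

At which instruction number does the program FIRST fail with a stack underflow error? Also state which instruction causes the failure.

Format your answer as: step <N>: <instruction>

Answer: step 7: rot

Derivation:
Step 1 ('push -6'): stack = [-6], depth = 1
Step 2 ('push 18'): stack = [-6, 18], depth = 2
Step 3 ('push 3'): stack = [-6, 18, 3], depth = 3
Step 4 ('eq'): stack = [-6, 0], depth = 2
Step 5 ('dup'): stack = [-6, 0, 0], depth = 3
Step 6 ('gt'): stack = [-6, 0], depth = 2
Step 7 ('rot'): needs 3 value(s) but depth is 2 — STACK UNDERFLOW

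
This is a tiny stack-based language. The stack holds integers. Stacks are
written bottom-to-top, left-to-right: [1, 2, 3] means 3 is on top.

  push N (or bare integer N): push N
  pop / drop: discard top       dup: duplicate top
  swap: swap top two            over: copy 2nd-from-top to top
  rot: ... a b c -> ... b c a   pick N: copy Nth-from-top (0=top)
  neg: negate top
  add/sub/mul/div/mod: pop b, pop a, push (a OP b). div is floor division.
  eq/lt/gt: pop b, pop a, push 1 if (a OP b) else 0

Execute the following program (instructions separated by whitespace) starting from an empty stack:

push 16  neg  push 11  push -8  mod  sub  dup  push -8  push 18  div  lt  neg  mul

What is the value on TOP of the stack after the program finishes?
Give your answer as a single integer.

After 'push 16': [16]
After 'neg': [-16]
After 'push 11': [-16, 11]
After 'push -8': [-16, 11, -8]
After 'mod': [-16, -5]
After 'sub': [-11]
After 'dup': [-11, -11]
After 'push -8': [-11, -11, -8]
After 'push 18': [-11, -11, -8, 18]
After 'div': [-11, -11, -1]
After 'lt': [-11, 1]
After 'neg': [-11, -1]
After 'mul': [11]

Answer: 11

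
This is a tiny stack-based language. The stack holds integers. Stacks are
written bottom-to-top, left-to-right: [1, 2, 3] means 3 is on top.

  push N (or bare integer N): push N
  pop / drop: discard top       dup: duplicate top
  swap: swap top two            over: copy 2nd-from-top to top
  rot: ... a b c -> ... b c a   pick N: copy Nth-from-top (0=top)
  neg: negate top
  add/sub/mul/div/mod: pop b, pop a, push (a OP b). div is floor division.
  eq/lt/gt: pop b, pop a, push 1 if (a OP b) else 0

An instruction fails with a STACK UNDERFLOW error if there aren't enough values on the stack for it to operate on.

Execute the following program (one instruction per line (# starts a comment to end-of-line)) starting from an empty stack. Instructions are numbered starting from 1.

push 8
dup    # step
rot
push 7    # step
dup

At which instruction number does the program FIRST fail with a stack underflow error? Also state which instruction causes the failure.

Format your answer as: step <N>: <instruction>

Answer: step 3: rot

Derivation:
Step 1 ('push 8'): stack = [8], depth = 1
Step 2 ('dup'): stack = [8, 8], depth = 2
Step 3 ('rot'): needs 3 value(s) but depth is 2 — STACK UNDERFLOW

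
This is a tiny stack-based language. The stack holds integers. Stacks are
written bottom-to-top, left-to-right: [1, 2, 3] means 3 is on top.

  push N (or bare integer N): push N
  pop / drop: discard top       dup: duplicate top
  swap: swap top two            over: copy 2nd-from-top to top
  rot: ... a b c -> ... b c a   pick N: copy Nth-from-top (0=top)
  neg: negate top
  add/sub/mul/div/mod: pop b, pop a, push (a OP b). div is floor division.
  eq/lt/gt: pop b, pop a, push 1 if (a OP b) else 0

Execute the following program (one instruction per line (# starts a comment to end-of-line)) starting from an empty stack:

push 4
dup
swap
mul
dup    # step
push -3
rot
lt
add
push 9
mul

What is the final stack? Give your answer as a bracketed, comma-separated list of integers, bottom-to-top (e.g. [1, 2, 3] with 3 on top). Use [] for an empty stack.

Answer: [153]

Derivation:
After 'push 4': [4]
After 'dup': [4, 4]
After 'swap': [4, 4]
After 'mul': [16]
After 'dup': [16, 16]
After 'push -3': [16, 16, -3]
After 'rot': [16, -3, 16]
After 'lt': [16, 1]
After 'add': [17]
After 'push 9': [17, 9]
After 'mul': [153]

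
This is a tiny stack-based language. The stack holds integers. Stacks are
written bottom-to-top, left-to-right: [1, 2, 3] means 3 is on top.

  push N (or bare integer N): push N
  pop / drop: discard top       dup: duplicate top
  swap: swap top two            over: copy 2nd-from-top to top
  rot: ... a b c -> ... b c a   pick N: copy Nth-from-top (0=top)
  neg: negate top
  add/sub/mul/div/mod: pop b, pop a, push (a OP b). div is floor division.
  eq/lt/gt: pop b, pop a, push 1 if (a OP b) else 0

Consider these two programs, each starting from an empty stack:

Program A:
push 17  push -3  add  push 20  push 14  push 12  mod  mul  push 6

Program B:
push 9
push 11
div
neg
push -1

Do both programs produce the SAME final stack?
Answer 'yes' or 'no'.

Program A trace:
  After 'push 17': [17]
  After 'push -3': [17, -3]
  After 'add': [14]
  After 'push 20': [14, 20]
  After 'push 14': [14, 20, 14]
  After 'push 12': [14, 20, 14, 12]
  After 'mod': [14, 20, 2]
  After 'mul': [14, 40]
  After 'push 6': [14, 40, 6]
Program A final stack: [14, 40, 6]

Program B trace:
  After 'push 9': [9]
  After 'push 11': [9, 11]
  After 'div': [0]
  After 'neg': [0]
  After 'push -1': [0, -1]
Program B final stack: [0, -1]
Same: no

Answer: no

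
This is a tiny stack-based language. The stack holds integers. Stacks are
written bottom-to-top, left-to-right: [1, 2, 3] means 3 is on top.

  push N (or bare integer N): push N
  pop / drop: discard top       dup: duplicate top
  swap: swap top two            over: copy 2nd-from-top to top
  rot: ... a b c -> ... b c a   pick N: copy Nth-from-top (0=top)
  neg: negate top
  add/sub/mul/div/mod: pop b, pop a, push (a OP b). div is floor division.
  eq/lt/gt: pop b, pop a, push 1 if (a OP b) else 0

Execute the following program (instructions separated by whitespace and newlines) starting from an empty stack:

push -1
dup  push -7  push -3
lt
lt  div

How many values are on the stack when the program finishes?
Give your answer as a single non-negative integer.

Answer: 1

Derivation:
After 'push -1': stack = [-1] (depth 1)
After 'dup': stack = [-1, -1] (depth 2)
After 'push -7': stack = [-1, -1, -7] (depth 3)
After 'push -3': stack = [-1, -1, -7, -3] (depth 4)
After 'lt': stack = [-1, -1, 1] (depth 3)
After 'lt': stack = [-1, 1] (depth 2)
After 'div': stack = [-1] (depth 1)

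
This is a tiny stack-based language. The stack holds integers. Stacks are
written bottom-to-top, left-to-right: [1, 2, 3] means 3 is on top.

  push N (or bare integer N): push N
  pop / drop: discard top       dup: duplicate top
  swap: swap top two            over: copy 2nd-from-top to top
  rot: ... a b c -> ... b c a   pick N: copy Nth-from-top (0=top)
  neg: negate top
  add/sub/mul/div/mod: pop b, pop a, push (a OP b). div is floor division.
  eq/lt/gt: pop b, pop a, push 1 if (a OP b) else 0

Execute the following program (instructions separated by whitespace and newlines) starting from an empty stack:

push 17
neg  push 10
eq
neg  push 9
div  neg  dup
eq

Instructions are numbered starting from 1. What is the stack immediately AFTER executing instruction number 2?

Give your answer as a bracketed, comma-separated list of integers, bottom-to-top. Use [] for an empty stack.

Step 1 ('push 17'): [17]
Step 2 ('neg'): [-17]

Answer: [-17]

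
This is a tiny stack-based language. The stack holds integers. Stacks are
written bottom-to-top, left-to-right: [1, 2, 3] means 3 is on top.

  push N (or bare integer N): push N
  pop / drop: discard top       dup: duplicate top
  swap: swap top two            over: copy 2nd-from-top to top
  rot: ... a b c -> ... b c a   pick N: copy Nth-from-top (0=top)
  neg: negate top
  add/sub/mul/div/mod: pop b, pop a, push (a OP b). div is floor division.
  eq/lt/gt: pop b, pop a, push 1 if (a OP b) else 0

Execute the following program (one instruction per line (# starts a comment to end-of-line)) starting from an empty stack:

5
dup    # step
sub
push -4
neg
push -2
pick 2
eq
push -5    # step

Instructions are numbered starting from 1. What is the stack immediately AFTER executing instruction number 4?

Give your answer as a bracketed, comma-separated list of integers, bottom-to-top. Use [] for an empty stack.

Step 1 ('5'): [5]
Step 2 ('dup'): [5, 5]
Step 3 ('sub'): [0]
Step 4 ('push -4'): [0, -4]

Answer: [0, -4]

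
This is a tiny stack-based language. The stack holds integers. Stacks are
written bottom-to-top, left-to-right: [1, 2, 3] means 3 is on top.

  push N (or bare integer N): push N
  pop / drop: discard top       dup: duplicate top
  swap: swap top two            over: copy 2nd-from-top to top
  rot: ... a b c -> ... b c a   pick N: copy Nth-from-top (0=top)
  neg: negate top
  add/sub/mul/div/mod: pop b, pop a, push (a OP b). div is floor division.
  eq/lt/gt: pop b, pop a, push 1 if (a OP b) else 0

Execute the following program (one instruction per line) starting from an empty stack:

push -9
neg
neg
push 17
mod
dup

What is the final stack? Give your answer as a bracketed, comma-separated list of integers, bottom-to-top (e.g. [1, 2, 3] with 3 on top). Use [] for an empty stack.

After 'push -9': [-9]
After 'neg': [9]
After 'neg': [-9]
After 'push 17': [-9, 17]
After 'mod': [8]
After 'dup': [8, 8]

Answer: [8, 8]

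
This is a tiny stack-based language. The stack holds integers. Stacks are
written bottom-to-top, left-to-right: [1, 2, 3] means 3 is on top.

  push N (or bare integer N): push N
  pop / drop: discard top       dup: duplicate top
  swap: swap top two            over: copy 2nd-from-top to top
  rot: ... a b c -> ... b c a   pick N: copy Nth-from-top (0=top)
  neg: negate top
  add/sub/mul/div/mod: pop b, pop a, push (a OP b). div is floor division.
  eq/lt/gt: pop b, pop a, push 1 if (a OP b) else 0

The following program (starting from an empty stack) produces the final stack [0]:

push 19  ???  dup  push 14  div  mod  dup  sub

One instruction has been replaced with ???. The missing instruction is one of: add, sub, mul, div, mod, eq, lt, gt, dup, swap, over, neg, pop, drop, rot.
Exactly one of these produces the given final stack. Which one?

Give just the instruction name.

Answer: neg

Derivation:
Stack before ???: [19]
Stack after ???:  [-19]
The instruction that transforms [19] -> [-19] is: neg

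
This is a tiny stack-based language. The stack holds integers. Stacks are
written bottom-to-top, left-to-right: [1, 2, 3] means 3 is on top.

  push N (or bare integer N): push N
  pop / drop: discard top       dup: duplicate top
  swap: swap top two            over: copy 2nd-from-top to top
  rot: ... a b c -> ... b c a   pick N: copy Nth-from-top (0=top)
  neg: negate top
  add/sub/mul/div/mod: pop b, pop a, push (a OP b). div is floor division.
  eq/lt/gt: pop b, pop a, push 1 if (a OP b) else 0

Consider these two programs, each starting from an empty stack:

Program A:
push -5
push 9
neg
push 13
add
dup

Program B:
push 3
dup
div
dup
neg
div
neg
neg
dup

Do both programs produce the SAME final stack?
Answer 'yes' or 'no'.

Answer: no

Derivation:
Program A trace:
  After 'push -5': [-5]
  After 'push 9': [-5, 9]
  After 'neg': [-5, -9]
  After 'push 13': [-5, -9, 13]
  After 'add': [-5, 4]
  After 'dup': [-5, 4, 4]
Program A final stack: [-5, 4, 4]

Program B trace:
  After 'push 3': [3]
  After 'dup': [3, 3]
  After 'div': [1]
  After 'dup': [1, 1]
  After 'neg': [1, -1]
  After 'div': [-1]
  After 'neg': [1]
  After 'neg': [-1]
  After 'dup': [-1, -1]
Program B final stack: [-1, -1]
Same: no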